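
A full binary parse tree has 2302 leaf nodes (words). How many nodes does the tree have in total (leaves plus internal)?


Leaf nodes (terminals): 2302
Internal nodes = n - 1 = 2302 - 1 = 2301
Total = leaves + internal = 2302 + 2301 = 4603

4603


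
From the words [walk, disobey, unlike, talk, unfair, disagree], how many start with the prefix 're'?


Checking each word for prefix 're':
  'walk' -> no (count: 0)
  'disobey' -> no (count: 0)
  'unlike' -> no (count: 0)
  'talk' -> no (count: 0)
  'unfair' -> no (count: 0)
  'disagree' -> no (count: 0)
Total with prefix 're': 0

0


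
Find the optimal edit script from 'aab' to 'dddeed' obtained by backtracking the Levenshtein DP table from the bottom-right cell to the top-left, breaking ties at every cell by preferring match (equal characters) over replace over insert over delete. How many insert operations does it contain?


Edit distance = 6. Backtracking from cell (3, 6) with preference match > replace > insert > delete,
then listing the resulting alignment 'aab' -> 'dddeed' left to right:
  Step 1: insert 'd' [insertion #1]
  Step 2: insert 'd' [insertion #2]
  Step 3: insert 'd' [insertion #3]
  Step 4: replace a->e
  Step 5: replace a->e
  Step 6: replace b->d
Total insertions: 3

3


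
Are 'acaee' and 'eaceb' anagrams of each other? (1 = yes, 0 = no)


Sort characters of 'acaee': 'aacee'
Sort characters of 'eaceb': 'abcee'
Sorted forms differ -> they are NOT anagrams
Result: 0

0


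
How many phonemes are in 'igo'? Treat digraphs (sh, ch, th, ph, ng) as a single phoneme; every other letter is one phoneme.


Parsing 'igo' greedily, digraphs first:
  'i' -> vowel phoneme (phonemes so far: 1)
  'g' -> consonant phoneme (phonemes so far: 2)
  'o' -> vowel phoneme (phonemes so far: 3)
Total phonemes: 3

3


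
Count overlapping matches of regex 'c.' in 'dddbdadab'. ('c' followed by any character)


Pattern: c. means 'c' followed by any character.
Scanning 'dddbdadab' position-by-position:
  Pos 0: window 'dd' -> no
  Pos 1: window 'dd' -> no
  Pos 2: window 'db' -> no
  Pos 3: window 'bd' -> no
  Pos 4: window 'da' -> no
  Pos 5: window 'ad' -> no
  Pos 6: window 'da' -> no
  Pos 7: window 'ab' -> no
  Pos 8: window 'b' -> no
Total matches: 0

0


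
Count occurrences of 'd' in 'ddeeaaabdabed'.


Scanning 'ddeeaaabdabed' for 'd':
  Position 0: 'd' -> MATCH (count: 1)
  Position 1: 'd' -> MATCH (count: 2)
  Position 8: 'd' -> MATCH (count: 3)
  Position 12: 'd' -> MATCH (count: 4)
Total occurrences of 'd': 4

4


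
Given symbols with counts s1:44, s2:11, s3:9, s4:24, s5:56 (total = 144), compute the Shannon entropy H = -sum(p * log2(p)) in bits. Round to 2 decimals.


Computing entropy H = -sum(p_i * log2(p_i)):
  s1: p = 44/144 = 0.3056, -p*log2(p) = 0.5227
  s2: p = 11/144 = 0.0764, -p*log2(p) = 0.2834
  s3: p = 9/144 = 0.0625, -p*log2(p) = 0.2500
  s4: p = 24/144 = 0.1667, -p*log2(p) = 0.4308
  s5: p = 56/144 = 0.3889, -p*log2(p) = 0.5299
H = sum of terms = 2.0168
Rounded to 2 decimals: 2.02

2.02


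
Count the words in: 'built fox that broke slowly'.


Counting words by splitting on spaces:
  Word 1: 'built'
  Word 2: 'fox'
  Word 3: 'that'
  Word 4: 'broke'
  Word 5: 'slowly'
Total words: 5

5


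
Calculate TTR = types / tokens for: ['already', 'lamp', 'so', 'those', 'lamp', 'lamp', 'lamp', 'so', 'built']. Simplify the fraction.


Tokens: 9
Unique types: ('already', 'built', 'lamp', 'so', 'those') = 5
TTR = 5/9
Already in lowest terms.

5/9


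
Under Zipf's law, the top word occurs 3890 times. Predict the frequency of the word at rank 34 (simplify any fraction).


Zipf's law: freq(rank) = f1 / rank
f1 = 3890, rank = 34
freq = 3890 / 34
GCD(3890, 34) = 2
Simplified: 1945/17

1945/17


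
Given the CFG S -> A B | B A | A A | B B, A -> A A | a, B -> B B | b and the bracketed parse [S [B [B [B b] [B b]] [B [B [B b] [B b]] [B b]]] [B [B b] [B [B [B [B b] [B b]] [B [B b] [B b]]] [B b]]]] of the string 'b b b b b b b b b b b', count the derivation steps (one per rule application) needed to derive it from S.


Every bracketed nonterminal node [X ...] in the tree is produced by exactly one rule application.
Reading the tree off as a leftmost derivation:
  Step 1: S  =>  B B   (applied S -> B B)
  Step 2: B B  =>  B B B   (applied B -> B B)
  Step 3: B B B  =>  B B B B   (applied B -> B B)
  Step 4: B B B B  =>  b B B B   (applied B -> b)
  Step 5: b B B B  =>  b b B B   (applied B -> b)
  Step 6: b b B B  =>  b b B B B   (applied B -> B B)
  Step 7: b b B B B  =>  b b B B B B   (applied B -> B B)
  Step 8: b b B B B B  =>  b b b B B B   (applied B -> b)
  Step 9: b b b B B B  =>  b b b b B B   (applied B -> b)
  Step 10: b b b b B B  =>  b b b b b B   (applied B -> b)
  Step 11: b b b b b B  =>  b b b b b B B   (applied B -> B B)
  Step 12: b b b b b B B  =>  b b b b b b B   (applied B -> b)
  Step 13: b b b b b b B  =>  b b b b b b B B   (applied B -> B B)
  Step 14: b b b b b b B B  =>  b b b b b b B B B   (applied B -> B B)
  Step 15: b b b b b b B B B  =>  b b b b b b B B B B   (applied B -> B B)
  Step 16: b b b b b b B B B B  =>  b b b b b b b B B B   (applied B -> b)
  Step 17: b b b b b b b B B B  =>  b b b b b b b b B B   (applied B -> b)
  Step 18: b b b b b b b b B B  =>  b b b b b b b b B B B   (applied B -> B B)
  Step 19: b b b b b b b b B B B  =>  b b b b b b b b b B B   (applied B -> b)
  Step 20: b b b b b b b b b B B  =>  b b b b b b b b b b B   (applied B -> b)
  Step 21: b b b b b b b b b b B  =>  b b b b b b b b b b b   (applied B -> b)
Final yield: b b b b b b b b b b b
Total rewrite steps: 21

21


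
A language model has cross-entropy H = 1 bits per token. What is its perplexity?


Perplexity formula: PP = 2^H
H = 1
PP = 2^1
Steps: 2^1 = 2
PP = 2

2


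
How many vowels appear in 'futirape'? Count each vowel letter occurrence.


Scanning each character of 'futirape':
  Position 1: 'f' -> consonant (running count: 0)
  Position 2: 'u' -> vowel (running count: 1)
  Position 3: 't' -> consonant (running count: 1)
  Position 4: 'i' -> vowel (running count: 2)
  Position 5: 'r' -> consonant (running count: 2)
  Position 6: 'a' -> vowel (running count: 3)
  Position 7: 'p' -> consonant (running count: 3)
  Position 8: 'e' -> vowel (running count: 4)
Total vowels: 4

4


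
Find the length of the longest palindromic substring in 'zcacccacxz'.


Scanning 'zcacccacxz' for palindromic substrings.
Substring at positions 1-7: 'cacccac'.
Check: reverse('cacccac') = 'cacccac' -> palindrome confirmed.
Neighbouring characters ('z' / 'x') break symmetry, so it cannot extend further.
No longer palindromic substring exists; longest length = 7

7


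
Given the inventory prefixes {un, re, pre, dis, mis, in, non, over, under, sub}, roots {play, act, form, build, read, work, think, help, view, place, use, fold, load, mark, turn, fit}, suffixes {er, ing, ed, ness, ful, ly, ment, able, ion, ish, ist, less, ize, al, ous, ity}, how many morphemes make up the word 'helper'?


Segmenting 'helper' against the inventory:
  'help' -> root (morpheme 1)
  'er' -> suffix (morpheme 2)
Total morphemes: 2

2


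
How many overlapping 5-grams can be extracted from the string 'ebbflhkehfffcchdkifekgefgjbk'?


String 'ebbflhkehfffcchdkifekgefgjbk' has length L = 28.
Number of overlapping n-grams = L - n + 1
Substituting: 28 - 5 + 1 = 24

24


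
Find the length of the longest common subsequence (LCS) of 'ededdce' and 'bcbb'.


DP table for LCS of 'ededdce' and 'bcbb':
       b  c  b  b
    0  0  0  0  0
  e 0  0  0  0  0
  d 0  0  0  0  0
  e 0  0  0  0  0
  d 0  0  0  0  0
  d 0  0  0  0  0
  c 0  0  1  1  1
  e 0  0  1  1  1
LCS: 'c'
LCS length = 1

1


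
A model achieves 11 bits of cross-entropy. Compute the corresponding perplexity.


Perplexity formula: PP = 2^H
H = 11
PP = 2^11
PP = 2^11 = 2048

2048


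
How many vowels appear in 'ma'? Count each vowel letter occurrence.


Scanning each character of 'ma':
  Position 1: 'm' -> consonant (running count: 0)
  Position 2: 'a' -> vowel (running count: 1)
Total vowels: 1

1


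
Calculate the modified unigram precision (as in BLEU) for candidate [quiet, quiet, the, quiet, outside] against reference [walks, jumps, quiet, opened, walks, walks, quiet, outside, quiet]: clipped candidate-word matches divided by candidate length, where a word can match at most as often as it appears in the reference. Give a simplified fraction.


Reference word counts: {'jumps': 1, 'opened': 1, 'outside': 1, 'quiet': 3, 'walks': 3}
Checking each candidate word (with clipping):
  'quiet' -> in reference (ref count 3, used 1/3) -> match (matches: 1)
  'quiet' -> in reference (ref count 3, used 2/3) -> match (matches: 2)
  'the' -> not in reference -> no match (matches: 2)
  'quiet' -> in reference (ref count 3, used 3/3) -> match (matches: 3)
  'outside' -> in reference (ref count 1, used 1/1) -> match (matches: 4)
Clipped matches: 4, Candidate length: 5
Precision = 4/5

4/5


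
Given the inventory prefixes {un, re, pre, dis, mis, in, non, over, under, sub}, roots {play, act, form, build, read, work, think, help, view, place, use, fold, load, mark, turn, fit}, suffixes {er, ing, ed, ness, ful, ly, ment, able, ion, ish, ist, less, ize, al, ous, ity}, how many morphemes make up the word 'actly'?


Segmenting 'actly' against the inventory:
  'act' -> root (morpheme 1)
  'ly' -> suffix (morpheme 2)
Total morphemes: 2

2


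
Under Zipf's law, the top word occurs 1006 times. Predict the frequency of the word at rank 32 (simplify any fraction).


Zipf's law: freq(rank) = f1 / rank
f1 = 1006, rank = 32
freq = 1006 / 32
GCD(1006, 32) = 2
Simplified: 503/16

503/16


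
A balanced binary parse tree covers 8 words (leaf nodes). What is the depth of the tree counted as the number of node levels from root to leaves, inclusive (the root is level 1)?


In a balanced binary tree with n leaves the deepest leaf is ceil(log2(n)) edges below the root,
so counting node levels inclusive of root and leaves gives ceil(log2(n)) + 1 levels.
log2(8) = 3.0000
ceil(3.0000) = 3
levels = 3 + 1 = 4

4


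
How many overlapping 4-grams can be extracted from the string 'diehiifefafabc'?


String 'diehiifefafabc' has length L = 14.
Number of overlapping n-grams = L - n + 1
Substituting: 14 - 4 + 1 = 11

11


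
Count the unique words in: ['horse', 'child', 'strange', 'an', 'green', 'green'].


Listing all tokens and tracking unique types:
  Token 1: 'horse' -> NEW (unique so far: 1)
  Token 2: 'child' -> NEW (unique so far: 2)
  Token 3: 'strange' -> NEW (unique so far: 3)
  Token 4: 'an' -> NEW (unique so far: 4)
  Token 5: 'green' -> NEW (unique so far: 5)
  Token 6: 'green' -> duplicate (unique so far: 5)
Unique types: ('an', 'child', 'green', 'horse', 'strange')
Vocabulary size: 5

5


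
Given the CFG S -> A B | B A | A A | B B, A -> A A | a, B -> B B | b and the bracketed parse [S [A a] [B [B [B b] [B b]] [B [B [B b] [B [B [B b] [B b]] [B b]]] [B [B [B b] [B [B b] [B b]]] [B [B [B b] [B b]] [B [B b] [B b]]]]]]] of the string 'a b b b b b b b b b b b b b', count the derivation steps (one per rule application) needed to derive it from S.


Every bracketed nonterminal node [X ...] in the tree is produced by exactly one rule application.
Reading the tree off as a leftmost derivation:
  Step 1: S  =>  A B   (applied S -> A B)
  Step 2: A B  =>  a B   (applied A -> a)
  Step 3: a B  =>  a B B   (applied B -> B B)
  Step 4: a B B  =>  a B B B   (applied B -> B B)
  Step 5: a B B B  =>  a b B B   (applied B -> b)
  Step 6: a b B B  =>  a b b B   (applied B -> b)
  Step 7: a b b B  =>  a b b B B   (applied B -> B B)
  Step 8: a b b B B  =>  a b b B B B   (applied B -> B B)
  Step 9: a b b B B B  =>  a b b b B B   (applied B -> b)
  Step 10: a b b b B B  =>  a b b b B B B   (applied B -> B B)
  Step 11: a b b b B B B  =>  a b b b B B B B   (applied B -> B B)
  Step 12: a b b b B B B B  =>  a b b b b B B B   (applied B -> b)
  Step 13: a b b b b B B B  =>  a b b b b b B B   (applied B -> b)
  Step 14: a b b b b b B B  =>  a b b b b b b B   (applied B -> b)
  Step 15: a b b b b b b B  =>  a b b b b b b B B   (applied B -> B B)
  Step 16: a b b b b b b B B  =>  a b b b b b b B B B   (applied B -> B B)
  Step 17: a b b b b b b B B B  =>  a b b b b b b b B B   (applied B -> b)
  Step 18: a b b b b b b b B B  =>  a b b b b b b b B B B   (applied B -> B B)
  Step 19: a b b b b b b b B B B  =>  a b b b b b b b b B B   (applied B -> b)
  Step 20: a b b b b b b b b B B  =>  a b b b b b b b b b B   (applied B -> b)
  Step 21: a b b b b b b b b b B  =>  a b b b b b b b b b B B   (applied B -> B B)
  Step 22: a b b b b b b b b b B B  =>  a b b b b b b b b b B B B   (applied B -> B B)
  Step 23: a b b b b b b b b b B B B  =>  a b b b b b b b b b b B B   (applied B -> b)
  Step 24: a b b b b b b b b b b B B  =>  a b b b b b b b b b b b B   (applied B -> b)
  Step 25: a b b b b b b b b b b b B  =>  a b b b b b b b b b b b B B   (applied B -> B B)
  Step 26: a b b b b b b b b b b b B B  =>  a b b b b b b b b b b b b B   (applied B -> b)
  Step 27: a b b b b b b b b b b b b B  =>  a b b b b b b b b b b b b b   (applied B -> b)
Final yield: a b b b b b b b b b b b b b
Total rewrite steps: 27

27


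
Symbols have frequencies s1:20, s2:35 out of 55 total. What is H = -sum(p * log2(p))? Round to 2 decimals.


Computing entropy H = -sum(p_i * log2(p_i)):
  s1: p = 20/55 = 0.3636, -p*log2(p) = 0.5307
  s2: p = 35/55 = 0.6364, -p*log2(p) = 0.4150
H = sum of terms = 0.9457
Rounded to 2 decimals: 0.95

0.95


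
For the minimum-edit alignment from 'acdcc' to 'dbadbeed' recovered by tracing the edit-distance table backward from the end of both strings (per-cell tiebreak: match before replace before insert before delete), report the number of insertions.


Edit distance = 7. Backtracking from cell (5, 8) with preference match > replace > insert > delete,
then listing the resulting alignment 'acdcc' -> 'dbadbeed' left to right:
  Step 1: insert 'd' [insertion #1]
  Step 2: insert 'b' [insertion #2]
  Step 3: keep 'a'
  Step 4: insert 'd' [insertion #3]
  Step 5: replace c->b
  Step 6: replace d->e
  Step 7: replace c->e
  Step 8: replace c->d
Total insertions: 3

3


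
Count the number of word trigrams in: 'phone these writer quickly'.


Word trigrams from [4] words:
  Trigram 1: (phone these writer)
  Trigram 2: (these writer quickly)
Total word trigrams: 4 - 2 = 2

2


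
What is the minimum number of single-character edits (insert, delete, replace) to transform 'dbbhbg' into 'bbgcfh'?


Building DP table for s1='dbbhbg' (len 6) and s2='bbgcfh' (len 6):
       b  b  g  c  f  h
    0  1  2  3  4  5  6
  d 1  1  2  3  4  5  6
  b 2  1  1  2  3  4  5
  b 3  2  1  2  3  4  5
  h 4  3  2  2  3  4  4
  b 5  4  3  3  3  4  5
  g 6  5  4  3  4  4  5
Edit distance = dp[6][6] = 5

5


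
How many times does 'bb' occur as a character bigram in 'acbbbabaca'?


Scanning 'acbbbabaca' for bigram 'bb':
  Position 0: 'ac' -> no
  Position 1: 'cb' -> no
  Position 2: 'bb' -> MATCH
  Position 3: 'bb' -> MATCH
  Position 4: 'ba' -> no
  Position 5: 'ab' -> no
  Position 6: 'ba' -> no
  Position 7: 'ac' -> no
  Position 8: 'ca' -> no
Total matches: 2

2


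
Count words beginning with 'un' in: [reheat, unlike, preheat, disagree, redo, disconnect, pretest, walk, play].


Checking each word for prefix 'un':
  'reheat' -> no (count: 0)
  'unlike' -> YES, starts with 'un' (count: 1)
  'preheat' -> no (count: 1)
  'disagree' -> no (count: 1)
  'redo' -> no (count: 1)
  'disconnect' -> no (count: 1)
  'pretest' -> no (count: 1)
  'walk' -> no (count: 1)
  'play' -> no (count: 1)
Total with prefix 'un': 1

1


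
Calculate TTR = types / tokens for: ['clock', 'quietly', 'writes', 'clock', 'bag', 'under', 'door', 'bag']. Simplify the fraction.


Tokens: 8
Unique types: ('bag', 'clock', 'door', 'quietly', 'under', 'writes') = 6
TTR = 6/8
Simplify: divide both by 2 -> 3/4
TTR = 3/4

3/4


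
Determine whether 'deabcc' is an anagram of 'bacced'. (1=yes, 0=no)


Sort characters of 'deabcc': 'abccde'
Sort characters of 'bacced': 'abccde'
Sorted forms match -> they ARE anagrams
Result: 1

1


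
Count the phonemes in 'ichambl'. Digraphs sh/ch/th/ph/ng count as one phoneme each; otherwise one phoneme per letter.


Parsing 'ichambl' greedily, digraphs first:
  'i' -> vowel phoneme (phonemes so far: 1)
  'ch' -> digraph (1 consonant phoneme) (phonemes so far: 2)
  'a' -> vowel phoneme (phonemes so far: 3)
  'm' -> consonant phoneme (phonemes so far: 4)
  'b' -> consonant phoneme (phonemes so far: 5)
  'l' -> consonant phoneme (phonemes so far: 6)
Total phonemes: 6

6


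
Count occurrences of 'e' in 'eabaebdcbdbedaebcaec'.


Scanning 'eabaebdcbdbedaebcaec' for 'e':
  Position 0: 'e' -> MATCH (count: 1)
  Position 4: 'e' -> MATCH (count: 2)
  Position 11: 'e' -> MATCH (count: 3)
  Position 14: 'e' -> MATCH (count: 4)
  Position 18: 'e' -> MATCH (count: 5)
Total occurrences of 'e': 5

5


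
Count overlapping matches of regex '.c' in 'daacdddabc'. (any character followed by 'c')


Pattern: .c means any character followed by 'c'.
Scanning 'daacdddabc' position-by-position:
  Pos 0: window 'da' -> no
  Pos 1: window 'aa' -> no
  Pos 2: window 'ac' -> MATCH
  Pos 3: window 'cd' -> no
  Pos 4: window 'dd' -> no
  Pos 5: window 'dd' -> no
  Pos 6: window 'da' -> no
  Pos 7: window 'ab' -> no
  Pos 8: window 'bc' -> MATCH
  Pos 9: window 'c' -> no
Total matches: 2

2


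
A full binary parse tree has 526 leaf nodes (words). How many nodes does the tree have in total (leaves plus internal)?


Leaf nodes (terminals): 526
Internal nodes = n - 1 = 526 - 1 = 525
Total = leaves + internal = 526 + 525 = 1051

1051


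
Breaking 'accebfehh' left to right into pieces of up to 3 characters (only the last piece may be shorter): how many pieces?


'accebfehh' has 9 characters.
Chunking with max size 3:
  Chunk 1: 'acc' (positions 0-2)
  Chunk 2: 'ebf' (positions 3-5)
  Chunk 3: 'ehh' (positions 6-8)
Total chunks: ceil(9 / 3) = 3

3


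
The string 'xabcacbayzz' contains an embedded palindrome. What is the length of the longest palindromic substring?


Scanning 'xabcacbayzz' for palindromic substrings.
Substring at positions 1-7: 'abcacba'.
Check: reverse('abcacba') = 'abcacba' -> palindrome confirmed.
Neighbouring characters ('x' / 'y') break symmetry, so it cannot extend further.
No longer palindromic substring exists; longest length = 7

7


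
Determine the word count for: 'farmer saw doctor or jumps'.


Counting words by splitting on spaces:
  Word 1: 'farmer'
  Word 2: 'saw'
  Word 3: 'doctor'
  Word 4: 'or'
  Word 5: 'jumps'
Total words: 5

5


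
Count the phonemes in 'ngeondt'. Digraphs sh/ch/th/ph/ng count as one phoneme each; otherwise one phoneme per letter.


Parsing 'ngeondt' greedily, digraphs first:
  'ng' -> digraph (1 consonant phoneme) (phonemes so far: 1)
  'e' -> vowel phoneme (phonemes so far: 2)
  'o' -> vowel phoneme (phonemes so far: 3)
  'n' -> consonant phoneme (phonemes so far: 4)
  'd' -> consonant phoneme (phonemes so far: 5)
  't' -> consonant phoneme (phonemes so far: 6)
Total phonemes: 6

6


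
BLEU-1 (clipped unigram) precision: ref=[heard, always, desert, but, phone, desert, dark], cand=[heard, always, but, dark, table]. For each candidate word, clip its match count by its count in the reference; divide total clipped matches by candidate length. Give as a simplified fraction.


Reference word counts: {'always': 1, 'but': 1, 'dark': 1, 'desert': 2, 'heard': 1, 'phone': 1}
Checking each candidate word (with clipping):
  'heard' -> in reference (ref count 1, used 1/1) -> match (matches: 1)
  'always' -> in reference (ref count 1, used 1/1) -> match (matches: 2)
  'but' -> in reference (ref count 1, used 1/1) -> match (matches: 3)
  'dark' -> in reference (ref count 1, used 1/1) -> match (matches: 4)
  'table' -> not in reference -> no match (matches: 4)
Clipped matches: 4, Candidate length: 5
Precision = 4/5

4/5


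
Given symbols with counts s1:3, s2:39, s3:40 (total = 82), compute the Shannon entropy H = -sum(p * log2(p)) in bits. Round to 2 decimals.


Computing entropy H = -sum(p_i * log2(p_i)):
  s1: p = 3/82 = 0.0366, -p*log2(p) = 0.1746
  s2: p = 39/82 = 0.4756, -p*log2(p) = 0.5099
  s3: p = 40/82 = 0.4878, -p*log2(p) = 0.5052
H = sum of terms = 1.1897
Rounded to 2 decimals: 1.19

1.19


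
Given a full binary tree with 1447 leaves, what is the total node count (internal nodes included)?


Leaf nodes (terminals): 1447
Internal nodes = n - 1 = 1447 - 1 = 1446
Total = leaves + internal = 1447 + 1446 = 2893

2893


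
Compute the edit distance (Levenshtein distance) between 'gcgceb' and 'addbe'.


Building DP table for s1='gcgceb' (len 6) and s2='addbe' (len 5):
       a  d  d  b  e
    0  1  2  3  4  5
  g 1  1  2  3  4  5
  c 2  2  2  3  4  5
  g 3  3  3  3  4  5
  c 4  4  4  4  4  5
  e 5  5  5  5  5  4
  b 6  6  6  6  5  5
Edit distance = dp[6][5] = 5

5


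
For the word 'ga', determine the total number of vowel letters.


Scanning each character of 'ga':
  Position 1: 'g' -> consonant (running count: 0)
  Position 2: 'a' -> vowel (running count: 1)
Total vowels: 1

1


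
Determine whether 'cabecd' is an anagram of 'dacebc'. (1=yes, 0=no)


Sort characters of 'cabecd': 'abccde'
Sort characters of 'dacebc': 'abccde'
Sorted forms match -> they ARE anagrams
Result: 1

1


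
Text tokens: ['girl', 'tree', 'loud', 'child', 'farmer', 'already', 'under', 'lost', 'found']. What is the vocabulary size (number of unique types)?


Listing all tokens and tracking unique types:
  Token 1: 'girl' -> NEW (unique so far: 1)
  Token 2: 'tree' -> NEW (unique so far: 2)
  Token 3: 'loud' -> NEW (unique so far: 3)
  Token 4: 'child' -> NEW (unique so far: 4)
  Token 5: 'farmer' -> NEW (unique so far: 5)
  Token 6: 'already' -> NEW (unique so far: 6)
  Token 7: 'under' -> NEW (unique so far: 7)
  Token 8: 'lost' -> NEW (unique so far: 8)
  Token 9: 'found' -> NEW (unique so far: 9)
Unique types: ('already', 'child', 'farmer', 'found', 'girl', 'lost', 'loud', 'tree', 'under')
Vocabulary size: 9

9


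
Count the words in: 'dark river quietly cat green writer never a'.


Counting words by splitting on spaces:
  Word 1: 'dark'
  Word 2: 'river'
  Word 3: 'quietly'
  Word 4: 'cat'
  Word 5: 'green'
  Word 6: 'writer'
  Word 7: 'never'
  Word 8: 'a'
Total words: 8

8


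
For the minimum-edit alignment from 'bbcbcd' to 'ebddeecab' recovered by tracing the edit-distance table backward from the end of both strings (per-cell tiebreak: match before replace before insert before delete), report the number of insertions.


Edit distance = 7. Backtracking from cell (6, 9) with preference match > replace > insert > delete,
then listing the resulting alignment 'bbcbcd' -> 'ebddeecab' left to right:
  Step 1: insert 'e' [insertion #1]
  Step 2: keep 'b'
  Step 3: insert 'd' [insertion #2]
  Step 4: replace b->d
  Step 5: replace c->e
  Step 6: replace b->e
  Step 7: keep 'c'
  Step 8: insert 'a' [insertion #3]
  Step 9: replace d->b
Total insertions: 3

3


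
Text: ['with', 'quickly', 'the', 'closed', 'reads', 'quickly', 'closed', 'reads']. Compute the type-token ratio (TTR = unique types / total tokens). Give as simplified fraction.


Tokens: 8
Unique types: ('closed', 'quickly', 'reads', 'the', 'with') = 5
TTR = 5/8
Already in lowest terms.

5/8


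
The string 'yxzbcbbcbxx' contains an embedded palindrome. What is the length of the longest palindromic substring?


Scanning 'yxzbcbbcbxx' for palindromic substrings.
Substring at positions 3-8: 'bcbbcb'.
Check: reverse('bcbbcb') = 'bcbbcb' -> palindrome confirmed.
Neighbouring characters ('z' / 'x') break symmetry, so it cannot extend further.
No longer palindromic substring exists; longest length = 6

6


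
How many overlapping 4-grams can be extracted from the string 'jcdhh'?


String 'jcdhh' has length L = 5.
Number of overlapping n-grams = L - n + 1
Substituting: 5 - 4 + 1 = 2

2


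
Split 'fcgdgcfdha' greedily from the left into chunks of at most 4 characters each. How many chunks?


'fcgdgcfdha' has 10 characters.
Chunking with max size 4:
  Chunk 1: 'fcgd' (positions 0-3)
  Chunk 2: 'gcfd' (positions 4-7)
  Chunk 3: 'ha' (positions 8-9)
Total chunks: ceil(10 / 4) = 3

3


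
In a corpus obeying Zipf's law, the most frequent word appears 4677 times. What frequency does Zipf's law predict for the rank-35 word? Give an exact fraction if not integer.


Zipf's law: freq(rank) = f1 / rank
f1 = 4677, rank = 35
freq = 4677 / 35
GCD(4677, 35) = 1
Simplified: 4677/35

4677/35


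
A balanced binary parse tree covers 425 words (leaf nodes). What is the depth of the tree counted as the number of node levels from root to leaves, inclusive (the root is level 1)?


In a balanced binary tree with n leaves the deepest leaf is ceil(log2(n)) edges below the root,
so counting node levels inclusive of root and leaves gives ceil(log2(n)) + 1 levels.
log2(425) = 8.7313
ceil(8.7313) = 9
levels = 9 + 1 = 10

10


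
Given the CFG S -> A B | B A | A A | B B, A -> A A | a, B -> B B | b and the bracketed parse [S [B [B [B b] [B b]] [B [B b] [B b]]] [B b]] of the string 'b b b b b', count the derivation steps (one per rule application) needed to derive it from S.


Every bracketed nonterminal node [X ...] in the tree is produced by exactly one rule application.
Reading the tree off as a leftmost derivation:
  Step 1: S  =>  B B   (applied S -> B B)
  Step 2: B B  =>  B B B   (applied B -> B B)
  Step 3: B B B  =>  B B B B   (applied B -> B B)
  Step 4: B B B B  =>  b B B B   (applied B -> b)
  Step 5: b B B B  =>  b b B B   (applied B -> b)
  Step 6: b b B B  =>  b b B B B   (applied B -> B B)
  Step 7: b b B B B  =>  b b b B B   (applied B -> b)
  Step 8: b b b B B  =>  b b b b B   (applied B -> b)
  Step 9: b b b b B  =>  b b b b b   (applied B -> b)
Final yield: b b b b b
Total rewrite steps: 9

9


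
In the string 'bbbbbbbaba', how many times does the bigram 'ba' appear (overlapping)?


Scanning 'bbbbbbbaba' for bigram 'ba':
  Position 0: 'bb' -> no
  Position 1: 'bb' -> no
  Position 2: 'bb' -> no
  Position 3: 'bb' -> no
  Position 4: 'bb' -> no
  Position 5: 'bb' -> no
  Position 6: 'ba' -> MATCH
  Position 7: 'ab' -> no
  Position 8: 'ba' -> MATCH
Total matches: 2

2


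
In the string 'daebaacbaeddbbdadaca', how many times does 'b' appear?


Scanning 'daebaacbaeddbbdadaca' for 'b':
  Position 3: 'b' -> MATCH (count: 1)
  Position 7: 'b' -> MATCH (count: 2)
  Position 12: 'b' -> MATCH (count: 3)
  Position 13: 'b' -> MATCH (count: 4)
Total occurrences of 'b': 4

4


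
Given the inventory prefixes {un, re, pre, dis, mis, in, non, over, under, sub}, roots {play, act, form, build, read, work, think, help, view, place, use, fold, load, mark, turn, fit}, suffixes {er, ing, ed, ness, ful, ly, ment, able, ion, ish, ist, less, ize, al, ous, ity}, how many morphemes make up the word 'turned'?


Segmenting 'turned' against the inventory:
  'turn' -> root (morpheme 1)
  'ed' -> suffix (morpheme 2)
Total morphemes: 2

2


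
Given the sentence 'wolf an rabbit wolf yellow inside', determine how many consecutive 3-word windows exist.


Word trigrams from [6] words:
  Trigram 1: (wolf an rabbit)
  Trigram 2: (an rabbit wolf)
  Trigram 3: (rabbit wolf yellow)
  Trigram 4: (wolf yellow inside)
Total word trigrams: 6 - 2 = 4

4


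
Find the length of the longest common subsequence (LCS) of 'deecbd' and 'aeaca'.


DP table for LCS of 'deecbd' and 'aeaca':
       a  e  a  c  a
    0  0  0  0  0  0
  d 0  0  0  0  0  0
  e 0  0  1  1  1  1
  e 0  0  1  1  1  1
  c 0  0  1  1  2  2
  b 0  0  1  1  2  2
  d 0  0  1  1  2  2
LCS: 'ec'
LCS length = 2

2


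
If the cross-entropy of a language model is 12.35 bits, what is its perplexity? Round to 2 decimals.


Perplexity formula: PP = 2^H
H = 12.35
PP = 2^12.35
Decompose: 2^12.35 = 2^12 * 2^0.35
2^12 = 4096, 2^0.35 ~ 1.2745606
PP ~ 4096 * 1.2745606 = 5220.6002176
Rounded to 2 decimals: 5220.60

5220.60


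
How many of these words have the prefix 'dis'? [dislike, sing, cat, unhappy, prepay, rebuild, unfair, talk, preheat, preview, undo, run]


Checking each word for prefix 'dis':
  'dislike' -> YES, starts with 'dis' (count: 1)
  'sing' -> no (count: 1)
  'cat' -> no (count: 1)
  'unhappy' -> no (count: 1)
  'prepay' -> no (count: 1)
  'rebuild' -> no (count: 1)
  'unfair' -> no (count: 1)
  'talk' -> no (count: 1)
  'preheat' -> no (count: 1)
  'preview' -> no (count: 1)
  'undo' -> no (count: 1)
  'run' -> no (count: 1)
Total with prefix 'dis': 1

1


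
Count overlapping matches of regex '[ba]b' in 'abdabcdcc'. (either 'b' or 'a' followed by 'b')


Pattern: [ba]b means either 'b' or 'a' followed by 'b'.
Scanning 'abdabcdcc' position-by-position:
  Pos 0: window 'ab' -> MATCH
  Pos 1: window 'bd' -> no
  Pos 2: window 'da' -> no
  Pos 3: window 'ab' -> MATCH
  Pos 4: window 'bc' -> no
  Pos 5: window 'cd' -> no
  Pos 6: window 'dc' -> no
  Pos 7: window 'cc' -> no
  Pos 8: window 'c' -> no
Total matches: 2

2


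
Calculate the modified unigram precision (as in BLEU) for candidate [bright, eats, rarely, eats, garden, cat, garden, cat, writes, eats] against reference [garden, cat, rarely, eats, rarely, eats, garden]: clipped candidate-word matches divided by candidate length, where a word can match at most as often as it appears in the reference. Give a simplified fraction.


Reference word counts: {'cat': 1, 'eats': 2, 'garden': 2, 'rarely': 2}
Checking each candidate word (with clipping):
  'bright' -> not in reference -> no match (matches: 0)
  'eats' -> in reference (ref count 2, used 1/2) -> match (matches: 1)
  'rarely' -> in reference (ref count 2, used 1/2) -> match (matches: 2)
  'eats' -> in reference (ref count 2, used 2/2) -> match (matches: 3)
  'garden' -> in reference (ref count 2, used 1/2) -> match (matches: 4)
  'cat' -> in reference (ref count 1, used 1/1) -> match (matches: 5)
  'garden' -> in reference (ref count 2, used 2/2) -> match (matches: 6)
  'cat' -> ref count 1 already used up (1/1) -> clipped, no match (matches: 6)
  'writes' -> not in reference -> no match (matches: 6)
  'eats' -> ref count 2 already used up (2/2) -> clipped, no match (matches: 6)
Clipped matches: 6, Candidate length: 10
Precision = 6/10 = 3/5

3/5


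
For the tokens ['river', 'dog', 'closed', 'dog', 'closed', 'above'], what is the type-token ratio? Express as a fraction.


Tokens: 6
Unique types: ('above', 'closed', 'dog', 'river') = 4
TTR = 4/6
Simplify: divide both by 2 -> 2/3
TTR = 2/3

2/3


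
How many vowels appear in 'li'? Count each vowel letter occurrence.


Scanning each character of 'li':
  Position 1: 'l' -> consonant (running count: 0)
  Position 2: 'i' -> vowel (running count: 1)
Total vowels: 1

1


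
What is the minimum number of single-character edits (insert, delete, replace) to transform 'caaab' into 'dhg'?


Building DP table for s1='caaab' (len 5) and s2='dhg' (len 3):
       d  h  g
    0  1  2  3
  c 1  1  2  3
  a 2  2  2  3
  a 3  3  3  3
  a 4  4  4  4
  b 5  5  5  5
Edit distance = dp[5][3] = 5

5


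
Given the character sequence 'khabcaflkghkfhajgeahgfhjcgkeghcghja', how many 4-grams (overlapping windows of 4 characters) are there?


String 'khabcaflkghkfhajgeahgfhjcgkeghcghja' has length L = 35.
Number of overlapping n-grams = L - n + 1
Substituting: 35 - 4 + 1 = 32

32


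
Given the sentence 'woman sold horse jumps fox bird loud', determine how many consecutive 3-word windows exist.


Word trigrams from [7] words:
  Trigram 1: (woman sold horse)
  Trigram 2: (sold horse jumps)
  Trigram 3: (horse jumps fox)
  Trigram 4: (jumps fox bird)
  Trigram 5: (fox bird loud)
Total word trigrams: 7 - 2 = 5

5


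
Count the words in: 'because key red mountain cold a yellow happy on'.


Counting words by splitting on spaces:
  Word 1: 'because'
  Word 2: 'key'
  Word 3: 'red'
  Word 4: 'mountain'
  Word 5: 'cold'
  Word 6: 'a'
  Word 7: 'yellow'
  Word 8: 'happy'
  Word 9: 'on'
Total words: 9

9


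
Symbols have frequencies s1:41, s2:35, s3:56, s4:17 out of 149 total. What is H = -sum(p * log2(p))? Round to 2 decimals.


Computing entropy H = -sum(p_i * log2(p_i)):
  s1: p = 41/149 = 0.2752, -p*log2(p) = 0.5123
  s2: p = 35/149 = 0.2349, -p*log2(p) = 0.4909
  s3: p = 56/149 = 0.3758, -p*log2(p) = 0.5306
  s4: p = 17/149 = 0.1141, -p*log2(p) = 0.3573
H = sum of terms = 1.8911
Rounded to 2 decimals: 1.89

1.89


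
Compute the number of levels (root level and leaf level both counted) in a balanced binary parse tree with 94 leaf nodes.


In a balanced binary tree with n leaves the deepest leaf is ceil(log2(n)) edges below the root,
so counting node levels inclusive of root and leaves gives ceil(log2(n)) + 1 levels.
log2(94) = 6.5546
ceil(6.5546) = 7
levels = 7 + 1 = 8

8


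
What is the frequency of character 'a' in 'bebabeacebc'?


Scanning 'bebabeacebc' for 'a':
  Position 3: 'a' -> MATCH (count: 1)
  Position 6: 'a' -> MATCH (count: 2)
Total occurrences of 'a': 2

2


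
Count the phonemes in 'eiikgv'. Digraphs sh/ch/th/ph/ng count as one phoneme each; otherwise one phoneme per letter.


Parsing 'eiikgv' greedily, digraphs first:
  'e' -> vowel phoneme (phonemes so far: 1)
  'i' -> vowel phoneme (phonemes so far: 2)
  'i' -> vowel phoneme (phonemes so far: 3)
  'k' -> consonant phoneme (phonemes so far: 4)
  'g' -> consonant phoneme (phonemes so far: 5)
  'v' -> consonant phoneme (phonemes so far: 6)
Total phonemes: 6

6


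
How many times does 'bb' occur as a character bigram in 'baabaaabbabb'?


Scanning 'baabaaabbabb' for bigram 'bb':
  Position 0: 'ba' -> no
  Position 1: 'aa' -> no
  Position 2: 'ab' -> no
  Position 3: 'ba' -> no
  Position 4: 'aa' -> no
  Position 5: 'aa' -> no
  Position 6: 'ab' -> no
  Position 7: 'bb' -> MATCH
  Position 8: 'ba' -> no
  Position 9: 'ab' -> no
  Position 10: 'bb' -> MATCH
Total matches: 2

2


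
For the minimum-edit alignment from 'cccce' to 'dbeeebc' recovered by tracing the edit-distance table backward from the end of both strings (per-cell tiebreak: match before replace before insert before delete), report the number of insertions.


Edit distance = 6. Backtracking from cell (5, 7) with preference match > replace > insert > delete,
then listing the resulting alignment 'cccce' -> 'dbeeebc' left to right:
  Step 1: replace c->d
  Step 2: replace c->b
  Step 3: replace c->e
  Step 4: replace c->e
  Step 5: keep 'e'
  Step 6: insert 'b' [insertion #1]
  Step 7: insert 'c' [insertion #2]
Total insertions: 2

2


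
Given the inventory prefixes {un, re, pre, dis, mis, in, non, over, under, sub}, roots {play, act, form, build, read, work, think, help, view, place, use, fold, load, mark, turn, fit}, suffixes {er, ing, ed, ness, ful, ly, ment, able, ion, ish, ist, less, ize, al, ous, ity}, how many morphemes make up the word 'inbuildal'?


Segmenting 'inbuildal' against the inventory:
  'in' -> prefix (morpheme 1)
  'build' -> root (morpheme 2)
  'al' -> suffix (morpheme 3)
Total morphemes: 3

3


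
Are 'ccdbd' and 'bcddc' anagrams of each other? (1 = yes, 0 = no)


Sort characters of 'ccdbd': 'bccdd'
Sort characters of 'bcddc': 'bccdd'
Sorted forms match -> they ARE anagrams
Result: 1

1


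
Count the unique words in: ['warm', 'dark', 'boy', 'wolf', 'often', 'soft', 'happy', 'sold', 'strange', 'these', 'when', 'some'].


Listing all tokens and tracking unique types:
  Token 1: 'warm' -> NEW (unique so far: 1)
  Token 2: 'dark' -> NEW (unique so far: 2)
  Token 3: 'boy' -> NEW (unique so far: 3)
  Token 4: 'wolf' -> NEW (unique so far: 4)
  Token 5: 'often' -> NEW (unique so far: 5)
  Token 6: 'soft' -> NEW (unique so far: 6)
  Token 7: 'happy' -> NEW (unique so far: 7)
  Token 8: 'sold' -> NEW (unique so far: 8)
  Token 9: 'strange' -> NEW (unique so far: 9)
  Token 10: 'these' -> NEW (unique so far: 10)
  Token 11: 'when' -> NEW (unique so far: 11)
  Token 12: 'some' -> NEW (unique so far: 12)
Unique types: ('boy', 'dark', 'happy', 'often', 'soft', 'sold', 'some', 'strange', 'these', 'warm', 'when', 'wolf')
Vocabulary size: 12

12


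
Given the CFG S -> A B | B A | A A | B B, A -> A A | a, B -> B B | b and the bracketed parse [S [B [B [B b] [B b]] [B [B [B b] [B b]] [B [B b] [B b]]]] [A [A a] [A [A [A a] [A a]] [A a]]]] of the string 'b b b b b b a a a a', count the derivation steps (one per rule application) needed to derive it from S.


Every bracketed nonterminal node [X ...] in the tree is produced by exactly one rule application.
Reading the tree off as a leftmost derivation:
  Step 1: S  =>  B A   (applied S -> B A)
  Step 2: B A  =>  B B A   (applied B -> B B)
  Step 3: B B A  =>  B B B A   (applied B -> B B)
  Step 4: B B B A  =>  b B B A   (applied B -> b)
  Step 5: b B B A  =>  b b B A   (applied B -> b)
  Step 6: b b B A  =>  b b B B A   (applied B -> B B)
  Step 7: b b B B A  =>  b b B B B A   (applied B -> B B)
  Step 8: b b B B B A  =>  b b b B B A   (applied B -> b)
  Step 9: b b b B B A  =>  b b b b B A   (applied B -> b)
  Step 10: b b b b B A  =>  b b b b B B A   (applied B -> B B)
  Step 11: b b b b B B A  =>  b b b b b B A   (applied B -> b)
  Step 12: b b b b b B A  =>  b b b b b b A   (applied B -> b)
  Step 13: b b b b b b A  =>  b b b b b b A A   (applied A -> A A)
  Step 14: b b b b b b A A  =>  b b b b b b a A   (applied A -> a)
  Step 15: b b b b b b a A  =>  b b b b b b a A A   (applied A -> A A)
  Step 16: b b b b b b a A A  =>  b b b b b b a A A A   (applied A -> A A)
  Step 17: b b b b b b a A A A  =>  b b b b b b a a A A   (applied A -> a)
  Step 18: b b b b b b a a A A  =>  b b b b b b a a a A   (applied A -> a)
  Step 19: b b b b b b a a a A  =>  b b b b b b a a a a   (applied A -> a)
Final yield: b b b b b b a a a a
Total rewrite steps: 19

19


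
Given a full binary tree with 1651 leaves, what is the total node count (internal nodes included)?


Leaf nodes (terminals): 1651
Internal nodes = n - 1 = 1651 - 1 = 1650
Total = leaves + internal = 1651 + 1650 = 3301

3301


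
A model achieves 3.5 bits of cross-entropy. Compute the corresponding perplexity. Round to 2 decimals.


Perplexity formula: PP = 2^H
H = 3.5
PP = 2^3.5
Decompose: 2^3.5 = 2^3 * 2^0.5 = 2^3 * sqrt(2)
2^3 = 8, sqrt(2) ~ 1.4142136
PP ~ 8 * 1.4142136 = 11.3137088
Rounded to 2 decimals: 11.31

11.31


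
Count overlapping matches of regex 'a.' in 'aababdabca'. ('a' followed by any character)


Pattern: a. means 'a' followed by any character.
Scanning 'aababdabca' position-by-position:
  Pos 0: window 'aa' -> MATCH
  Pos 1: window 'ab' -> MATCH
  Pos 2: window 'ba' -> no
  Pos 3: window 'ab' -> MATCH
  Pos 4: window 'bd' -> no
  Pos 5: window 'da' -> no
  Pos 6: window 'ab' -> MATCH
  Pos 7: window 'bc' -> no
  Pos 8: window 'ca' -> no
  Pos 9: window 'a' -> no
Total matches: 4

4


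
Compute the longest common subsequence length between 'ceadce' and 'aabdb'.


DP table for LCS of 'ceadce' and 'aabdb':
       a  a  b  d  b
    0  0  0  0  0  0
  c 0  0  0  0  0  0
  e 0  0  0  0  0  0
  a 0  1  1  1  1  1
  d 0  1  1  1  2  2
  c 0  1  1  1  2  2
  e 0  1  1  1  2  2
LCS: 'ad'
LCS length = 2

2


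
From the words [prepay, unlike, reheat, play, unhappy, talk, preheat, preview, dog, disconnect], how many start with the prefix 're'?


Checking each word for prefix 're':
  'prepay' -> no (count: 0)
  'unlike' -> no (count: 0)
  'reheat' -> YES, starts with 're' (count: 1)
  'play' -> no (count: 1)
  'unhappy' -> no (count: 1)
  'talk' -> no (count: 1)
  'preheat' -> no (count: 1)
  'preview' -> no (count: 1)
  'dog' -> no (count: 1)
  'disconnect' -> no (count: 1)
Total with prefix 're': 1

1


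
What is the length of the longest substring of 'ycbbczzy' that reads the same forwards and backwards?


Scanning 'ycbbczzy' for palindromic substrings.
Substring at positions 1-4: 'cbbc'.
Check: reverse('cbbc') = 'cbbc' -> palindrome confirmed.
Neighbouring characters ('y' / 'z') break symmetry, so it cannot extend further.
No longer palindromic substring exists; longest length = 4

4
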